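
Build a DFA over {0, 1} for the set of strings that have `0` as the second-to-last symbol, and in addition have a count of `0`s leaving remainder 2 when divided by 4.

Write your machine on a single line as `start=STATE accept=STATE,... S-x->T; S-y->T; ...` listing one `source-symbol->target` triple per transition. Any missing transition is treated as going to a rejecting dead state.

Handle the two conditions separately and then intersect. One (7 states) tracks the last 2 symbols read; the other (4 states) tracks the count of `0`s modulo 4. Each combined state is a pair, one component from each; accept when both components accept.
          0    1  
>  q0     q1   q2 
   q1     q3   q4 
   q2     q5   q6 
 * q3     q7   q8 
   q4     q9  q10 
   q5     q3   q4 
   q6     q5   q6 
   q7    q11  q12 
 * q8    q13  q14 
   q9     q7   q8 
   q10    q9  q10 
   q11   q15  q16 
   q12   q17  q18 
   q13   q11  q12 
   q14   q13  q14 
   q15    q3   q4 
   q16    q5   q6 
   q17   q15  q16 
   q18   q17  q18 
(> = start, * = accepting)

start=q0; accept=q3,q8; q0-0->q1; q0-1->q2; q1-0->q3; q1-1->q4; q2-0->q5; q2-1->q6; q3-0->q7; q3-1->q8; q4-0->q9; q4-1->q10; q5-0->q3; q5-1->q4; q6-0->q5; q6-1->q6; q7-0->q11; q7-1->q12; q8-0->q13; q8-1->q14; q9-0->q7; q9-1->q8; q10-0->q9; q10-1->q10; q11-0->q15; q11-1->q16; q12-0->q17; q12-1->q18; q13-0->q11; q13-1->q12; q14-0->q13; q14-1->q14; q15-0->q3; q15-1->q4; q16-0->q5; q16-1->q6; q17-0->q15; q17-1->q16; q18-0->q17; q18-1->q18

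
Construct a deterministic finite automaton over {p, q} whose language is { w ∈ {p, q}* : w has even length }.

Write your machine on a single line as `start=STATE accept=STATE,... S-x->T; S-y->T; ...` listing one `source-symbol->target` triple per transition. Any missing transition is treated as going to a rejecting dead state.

Count input length modulo 2: every symbol advances one step around the cycle S0 → S1 → S0. Accept at S0.
With 2 states:
        p   q  
>* S0   S1  S1 
   S1   S0  S0 
(> = start, * = accepting)

start=S0; accept=S0; S0-p->S1; S0-q->S1; S1-p->S0; S1-q->S0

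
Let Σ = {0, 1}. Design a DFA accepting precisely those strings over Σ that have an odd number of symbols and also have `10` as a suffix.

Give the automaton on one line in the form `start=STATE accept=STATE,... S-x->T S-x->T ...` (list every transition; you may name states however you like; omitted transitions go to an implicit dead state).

Run two small machines in parallel and take their product. The first has 2 states tracking the input length modulo 2; the second has 3 states tracking how much of the suffix `10` has currently been matched. A product state is a pair (one from each), accepting exactly when both do.
       0  1 
>  A   B  C 
   B   A  D 
   C   E  D 
   D   F  C 
   E   B  C 
 * F   A  D 
(> = start, * = accepting)

start=A accept=F A-0->B A-1->C B-0->A B-1->D C-0->E C-1->D D-0->F D-1->C E-0->B E-1->C F-0->A F-1->D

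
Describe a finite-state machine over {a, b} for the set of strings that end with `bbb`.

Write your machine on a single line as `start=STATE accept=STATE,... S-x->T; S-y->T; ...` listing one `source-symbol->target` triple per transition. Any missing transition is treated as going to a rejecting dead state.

Remember how much of `bbb` the current input suffix matches. State s0 means no match yet; s1 means the last symbol is `b`; s2 means the last 2 symbols are `bb`; s3 means the last 3 symbols are `bbb`. Only s3 accepts. On a mismatch, fall back to the longest proper suffix that is still a prefix of `bbb`.
4 states suffice.
        a   b  
>  s0   s0  s1 
   s1   s0  s2 
   s2   s0  s3 
 * s3   s0  s3 
(> = start, * = accepting)

start=s0; accept=s3; s0-a->s0; s0-b->s1; s1-a->s0; s1-b->s2; s2-a->s0; s2-b->s3; s3-a->s0; s3-b->s3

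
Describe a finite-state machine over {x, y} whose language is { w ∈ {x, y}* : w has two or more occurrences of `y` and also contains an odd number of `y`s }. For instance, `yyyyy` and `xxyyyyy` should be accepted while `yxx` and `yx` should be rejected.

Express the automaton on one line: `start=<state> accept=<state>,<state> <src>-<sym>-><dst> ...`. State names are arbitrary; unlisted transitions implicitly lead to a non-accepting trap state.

start=q0 accept=q3 q0-x->q0 q0-y->q1 q1-x->q1 q1-y->q2 q2-x->q2 q2-y->q3 q3-x->q3 q3-y->q2

Build one automaton per condition and run them in lockstep. One (4 states) tracks the count of `y`s, saturating at 3; the other (2 states) tracks the count of `y`s modulo 2. Each combined state is a pair, one component from each; accept when both components accept. Minimizing collapses redundant product states.
4 states suffice.
        x   y  
>  q0   q0  q1 
   q1   q1  q2 
   q2   q2  q3 
 * q3   q3  q2 
(> = start, * = accepting)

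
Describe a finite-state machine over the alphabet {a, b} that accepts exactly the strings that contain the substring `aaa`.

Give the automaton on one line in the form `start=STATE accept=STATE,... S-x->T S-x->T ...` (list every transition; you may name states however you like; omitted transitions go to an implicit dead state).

States s0..s2 record the length of the longest prefix of `aaa` that matches the current input suffix. Reaching s3 means `aaa` has been seen, and we stay there forever. Accept from s3.
A 4-state machine:
        a   b  
>  s0   s1  s0 
   s1   s2  s0 
   s2   s3  s0 
 * s3   s3  s3 
(> = start, * = accepting)

start=s0 accept=s3 s0-a->s1 s0-b->s0 s1-a->s2 s1-b->s0 s2-a->s3 s2-b->s0 s3-a->s3 s3-b->s3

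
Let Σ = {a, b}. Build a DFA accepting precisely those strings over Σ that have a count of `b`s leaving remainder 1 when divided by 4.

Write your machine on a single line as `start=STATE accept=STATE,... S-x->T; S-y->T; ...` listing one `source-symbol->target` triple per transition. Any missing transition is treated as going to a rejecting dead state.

The only thing that matters is how many `b`s have appeared, reduced mod 4. Use one state per residue: s0 for 0, …, s3 for 3. Reading `b` moves to the next residue; anything else stays put. s1 is accepting.
A 4-state machine:
        a   b  
>  s0   s0  s1 
 * s1   s1  s2 
   s2   s2  s3 
   s3   s3  s0 
(> = start, * = accepting)

start=s0; accept=s1; s0-a->s0; s0-b->s1; s1-a->s1; s1-b->s2; s2-a->s2; s2-b->s3; s3-a->s3; s3-b->s0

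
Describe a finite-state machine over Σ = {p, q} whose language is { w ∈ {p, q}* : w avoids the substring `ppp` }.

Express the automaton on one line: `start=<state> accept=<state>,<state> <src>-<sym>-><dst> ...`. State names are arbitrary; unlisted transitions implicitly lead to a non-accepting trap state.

Track partial matches of the forbidden pattern `ppp`. State D is a dead state reached once `ppp` has occurred; every other state accepts. A means no part of `ppp` is currently matched.
       p  q 
>* A   B  A 
 * B   C  A 
 * C   D  A 
   D   D  D 
(> = start, * = accepting)

start=A accept=A,B,C A-p->B A-q->A B-p->C B-q->A C-p->D C-q->A D-p->D D-q->D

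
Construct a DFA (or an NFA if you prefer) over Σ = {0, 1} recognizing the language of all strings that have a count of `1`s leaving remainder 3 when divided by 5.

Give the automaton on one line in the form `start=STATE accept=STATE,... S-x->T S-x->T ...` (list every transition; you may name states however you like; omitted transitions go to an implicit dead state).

start=s0 accept=s3 s0-0->s0 s0-1->s1 s1-0->s1 s1-1->s2 s2-0->s2 s2-1->s3 s3-0->s3 s3-1->s4 s4-0->s4 s4-1->s0

The only thing that matters is how many `1`s have appeared, reduced mod 5. Use one state per residue: s0 for 0, …, s4 for 4. Reading `1` moves to the next residue; anything else stays put. s3 is accepting.
5 states suffice.
        0   1  
>  s0   s0  s1 
   s1   s1  s2 
   s2   s2  s3 
 * s3   s3  s4 
   s4   s4  s0 
(> = start, * = accepting)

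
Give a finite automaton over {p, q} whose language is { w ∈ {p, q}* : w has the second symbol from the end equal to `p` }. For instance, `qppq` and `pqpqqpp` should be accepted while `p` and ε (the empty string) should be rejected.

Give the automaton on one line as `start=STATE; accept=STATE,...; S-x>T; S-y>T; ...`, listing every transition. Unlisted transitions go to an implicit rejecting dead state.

Because acceptance depends on a position counted from the end, the machine has to buffer the most recent 2 symbols. Make each state the string of the last up-to-2 symbols read; on input `x` shift the window left and append `x`. Accept when the buffered window has length 2 and begins with `p`.
        p   q  
>  s0   s1  s2 
   s1   s3  s4 
   s2   s5  s6 
 * s3   s3  s4 
 * s4   s5  s6 
   s5   s3  s4 
   s6   s5  s6 
(> = start, * = accepting)

start=s0; accept=s3,s4; s0-p>s1; s0-q>s2; s1-p>s3; s1-q>s4; s2-p>s5; s2-q>s6; s3-p>s3; s3-q>s4; s4-p>s5; s4-q>s6; s5-p>s3; s5-q>s4; s6-p>s5; s6-q>s6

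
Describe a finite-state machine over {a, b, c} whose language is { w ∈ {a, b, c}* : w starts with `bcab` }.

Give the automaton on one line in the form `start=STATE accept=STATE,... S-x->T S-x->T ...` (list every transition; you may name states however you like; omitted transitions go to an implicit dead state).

Check the first 4 symbols one by one: s0 through s3 record how many have matched `bcab` so far; any wrong symbol goes to the dead state s5. After all 4 match we enter the accepting sink s4.
With 6 states:
        a   b   c  
>  s0   s5  s1  s5 
   s1   s5  s5  s2 
   s2   s3  s5  s5 
   s3   s5  s4  s5 
 * s4   s4  s4  s4 
   s5   s5  s5  s5 
(> = start, * = accepting)

start=s0 accept=s4 s0-a->s5 s0-b->s1 s0-c->s5 s1-a->s5 s1-b->s5 s1-c->s2 s2-a->s3 s2-b->s5 s2-c->s5 s3-a->s5 s3-b->s4 s3-c->s5 s4-a->s4 s4-b->s4 s4-c->s4 s5-a->s5 s5-b->s5 s5-c->s5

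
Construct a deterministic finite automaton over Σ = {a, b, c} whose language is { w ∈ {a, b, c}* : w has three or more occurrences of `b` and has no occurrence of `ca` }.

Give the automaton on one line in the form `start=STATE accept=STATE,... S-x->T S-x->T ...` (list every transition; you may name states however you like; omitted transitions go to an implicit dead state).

start=S0 accept=S6,S9,S10,S12 S0-a->S0 S0-b->S1 S0-c->S2 S1-a->S1 S1-b->S3 S1-c->S4 S2-a->S5 S2-b->S1 S2-c->S2 S3-a->S3 S3-b->S6 S3-c->S7 S4-a->S8 S4-b->S3 S4-c->S4 S5-a->S5 S5-b->S8 S5-c->S5 S6-a->S6 S6-b->S9 S6-c->S10 S7-a->S11 S7-b->S6 S7-c->S7 S8-a->S8 S8-b->S11 S8-c->S8 S9-a->S9 S9-b->S9 S9-c->S12 S10-a->S13 S10-b->S9 S10-c->S10 S11-a->S11 S11-b->S13 S11-c->S11 S12-a->S14 S12-b->S9 S12-c->S12 S13-a->S13 S13-b->S14 S13-c->S13 S14-a->S14 S14-b->S14 S14-c->S14

Handle the two conditions separately and then intersect. The first has 5 states tracking the count of `b`s, saturating at 4; the second has 3 states tracking partial matches of the forbidden pattern `ca`. A product state is a pair (one from each), accepting exactly when both do.
15 states suffice.
          a    b    c  
>  S0     S0   S1   S2 
   S1     S1   S3   S4 
   S2     S5   S1   S2 
   S3     S3   S6   S7 
   S4     S8   S3   S4 
   S5     S5   S8   S5 
 * S6     S6   S9  S10 
   S7    S11   S6   S7 
   S8     S8  S11   S8 
 * S9     S9   S9  S12 
 * S10   S13   S9  S10 
   S11   S11  S13  S11 
 * S12   S14   S9  S12 
   S13   S13  S14  S13 
   S14   S14  S14  S14 
(> = start, * = accepting)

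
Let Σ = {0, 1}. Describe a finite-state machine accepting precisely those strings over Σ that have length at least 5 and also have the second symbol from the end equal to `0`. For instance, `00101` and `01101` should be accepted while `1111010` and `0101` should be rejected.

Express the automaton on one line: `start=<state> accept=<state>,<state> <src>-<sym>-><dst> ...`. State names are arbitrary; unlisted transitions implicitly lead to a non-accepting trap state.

Run two small machines in parallel and take their product. The first has 7 states tracking the input length, saturating at 6; the second has 7 states tracking the last 2 symbols read. A product state is a pair (one from each), accepting exactly when both do. Equivalent product states are then merged.
With 7 states:
        0   1  
>  s0   s1  s1 
   s1   s2  s2 
   s2   s3  s3 
   s3   s4  s3 
   s4   s5  s6 
 * s5   s5  s6 
 * s6   s4  s3 
(> = start, * = accepting)

start=s0 accept=s5,s6 s0-0->s1 s0-1->s1 s1-0->s2 s1-1->s2 s2-0->s3 s2-1->s3 s3-0->s4 s3-1->s3 s4-0->s5 s4-1->s6 s5-0->s5 s5-1->s6 s6-0->s4 s6-1->s3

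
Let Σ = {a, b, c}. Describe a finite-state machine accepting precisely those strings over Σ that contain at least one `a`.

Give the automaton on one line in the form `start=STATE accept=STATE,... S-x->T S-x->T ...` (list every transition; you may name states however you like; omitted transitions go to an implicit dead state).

start=s0 accept=s1,s2 s0-a->s1 s0-b->s0 s0-c->s0 s1-a->s2 s1-b->s1 s1-c->s1 s2-a->s2 s2-b->s2 s2-c->s2

Count `a`s, saturating at 2: state s0 means no `a` yet, s1 means one `a` seen, s2 means more than one. Each `a` increments (capped at s2); other symbols loop. Accept from {s1, s2}.
        a   b   c  
>  s0   s1  s0  s0 
 * s1   s2  s1  s1 
 * s2   s2  s2  s2 
(> = start, * = accepting)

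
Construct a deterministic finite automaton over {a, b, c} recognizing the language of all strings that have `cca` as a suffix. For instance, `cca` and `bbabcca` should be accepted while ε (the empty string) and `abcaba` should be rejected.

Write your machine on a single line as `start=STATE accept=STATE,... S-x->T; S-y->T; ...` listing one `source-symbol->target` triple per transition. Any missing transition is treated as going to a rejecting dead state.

start=S0; accept=S3; S0-a->S0; S0-b->S0; S0-c->S1; S1-a->S0; S1-b->S0; S1-c->S2; S2-a->S3; S2-b->S0; S2-c->S2; S3-a->S0; S3-b->S0; S3-c->S1

Remember how much of `cca` the current input suffix matches. State S0 means no match yet; S1 means the last symbol is `c`; S2 means the last 2 symbols are `cc`; S3 means the last 3 symbols are `cca`. Only S3 accepts. On a mismatch, fall back to the longest proper suffix that is still a prefix of `cca`.
        a   b   c  
>  S0   S0  S0  S1 
   S1   S0  S0  S2 
   S2   S3  S0  S2 
 * S3   S0  S0  S1 
(> = start, * = accepting)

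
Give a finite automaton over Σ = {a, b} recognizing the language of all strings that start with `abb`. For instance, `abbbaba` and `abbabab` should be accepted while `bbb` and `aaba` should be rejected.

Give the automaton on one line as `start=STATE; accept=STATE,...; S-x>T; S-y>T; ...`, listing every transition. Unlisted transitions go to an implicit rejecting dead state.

start=q0; accept=q3; q0-a>q1; q0-b>q4; q1-a>q4; q1-b>q2; q2-a>q4; q2-b>q3; q3-a>q3; q3-b>q3; q4-a>q4; q4-b>q4

Walk along `abb` while the input agrees: from q0 take `a` to q1, and so on. Any deviation drops to the rejecting sink q4. Once q3 is reached the prefix is confirmed and every continuation is accepted.
With 5 states:
        a   b  
>  q0   q1  q4 
   q1   q4  q2 
   q2   q4  q3 
 * q3   q3  q3 
   q4   q4  q4 
(> = start, * = accepting)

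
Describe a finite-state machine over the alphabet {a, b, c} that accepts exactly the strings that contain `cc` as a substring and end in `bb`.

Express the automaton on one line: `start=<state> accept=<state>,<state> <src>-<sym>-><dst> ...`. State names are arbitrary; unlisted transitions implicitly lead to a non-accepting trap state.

Handle the two conditions separately and then intersect. The first has 3 states tracking whether and how much of `cc` has been seen; the second has 3 states tracking how much of the suffix `bb` has currently been matched. A product state is a pair (one from each), accepting exactly when both do.
        a   b   c  
>  q0   q0  q1  q2 
   q1   q0  q3  q2 
   q2   q0  q1  q4 
   q3   q0  q3  q2 
   q4   q4  q5  q4 
   q5   q4  q6  q4 
 * q6   q4  q6  q4 
(> = start, * = accepting)

start=q0 accept=q6 q0-a->q0 q0-b->q1 q0-c->q2 q1-a->q0 q1-b->q3 q1-c->q2 q2-a->q0 q2-b->q1 q2-c->q4 q3-a->q0 q3-b->q3 q3-c->q2 q4-a->q4 q4-b->q5 q4-c->q4 q5-a->q4 q5-b->q6 q5-c->q4 q6-a->q4 q6-b->q6 q6-c->q4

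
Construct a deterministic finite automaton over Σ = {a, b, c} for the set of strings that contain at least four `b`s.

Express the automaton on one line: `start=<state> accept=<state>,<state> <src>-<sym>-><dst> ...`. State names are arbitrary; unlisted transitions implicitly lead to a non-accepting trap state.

Only the number of `b`s matters, and only up to 5. Make a chain s0 → s1 → s2 → s3 → s4 → s5 advanced by each `b` (with s5 absorbing); every other symbol self-loops. The accepting set is {s4, s5}.
With 6 states:
        a   b   c  
>  s0   s0  s1  s0 
   s1   s1  s2  s1 
   s2   s2  s3  s2 
   s3   s3  s4  s3 
 * s4   s4  s5  s4 
 * s5   s5  s5  s5 
(> = start, * = accepting)

start=s0 accept=s4,s5 s0-a->s0 s0-b->s1 s0-c->s0 s1-a->s1 s1-b->s2 s1-c->s1 s2-a->s2 s2-b->s3 s2-c->s2 s3-a->s3 s3-b->s4 s3-c->s3 s4-a->s4 s4-b->s5 s4-c->s4 s5-a->s5 s5-b->s5 s5-c->s5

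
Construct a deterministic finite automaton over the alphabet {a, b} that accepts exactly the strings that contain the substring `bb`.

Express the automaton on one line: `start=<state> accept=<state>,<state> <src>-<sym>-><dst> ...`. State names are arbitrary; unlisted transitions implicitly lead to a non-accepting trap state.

Track how much of `bb` has been matched so far: state S0 is no progress, S2 is the absorbing accept state reached once `bb` has occurred. Intermediate states record partial matches; on a mismatch, fall back to the longest reusable overlap.
        a   b  
>  S0   S0  S1 
   S1   S0  S2 
 * S2   S2  S2 
(> = start, * = accepting)

start=S0 accept=S2 S0-a->S0 S0-b->S1 S1-a->S0 S1-b->S2 S2-a->S2 S2-b->S2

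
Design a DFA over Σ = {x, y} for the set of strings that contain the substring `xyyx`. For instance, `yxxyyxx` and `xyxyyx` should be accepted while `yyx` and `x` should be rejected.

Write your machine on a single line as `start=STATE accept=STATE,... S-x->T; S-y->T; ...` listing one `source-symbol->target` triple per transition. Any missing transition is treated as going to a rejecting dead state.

Track how much of `xyyx` has been matched so far: state s0 is no progress, s4 is the absorbing accept state reached once `xyyx` has occurred. Intermediate states record partial matches; on a mismatch, fall back to the longest reusable overlap.
5 states suffice.
        x   y  
>  s0   s1  s0 
   s1   s1  s2 
   s2   s1  s3 
   s3   s4  s0 
 * s4   s4  s4 
(> = start, * = accepting)

start=s0; accept=s4; s0-x->s1; s0-y->s0; s1-x->s1; s1-y->s2; s2-x->s1; s2-y->s3; s3-x->s4; s3-y->s0; s4-x->s4; s4-y->s4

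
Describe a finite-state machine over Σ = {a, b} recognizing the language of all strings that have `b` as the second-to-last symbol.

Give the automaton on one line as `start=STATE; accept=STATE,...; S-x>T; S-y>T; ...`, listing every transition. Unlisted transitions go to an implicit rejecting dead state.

Because acceptance depends on a position counted from the end, the machine has to buffer the most recent 2 symbols. Make each state the string of the last up-to-2 symbols read; on input `x` shift the window left and append `x`. Accept when the buffered window has length 2 and begins with `b`.
        a   b  
>  q0   q1  q2 
   q1   q3  q4 
   q2   q5  q6 
   q3   q3  q4 
   q4   q5  q6 
 * q5   q3  q4 
 * q6   q5  q6 
(> = start, * = accepting)

start=q0; accept=q5,q6; q0-a>q1; q0-b>q2; q1-a>q3; q1-b>q4; q2-a>q5; q2-b>q6; q3-a>q3; q3-b>q4; q4-a>q5; q4-b>q6; q5-a>q3; q5-b>q4; q6-a>q5; q6-b>q6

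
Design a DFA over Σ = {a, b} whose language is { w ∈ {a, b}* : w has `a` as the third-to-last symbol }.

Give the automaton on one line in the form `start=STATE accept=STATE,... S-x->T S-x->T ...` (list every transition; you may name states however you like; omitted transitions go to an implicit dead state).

start=q0 accept=q7,q8,q9,q10 q0-a->q1 q0-b->q2 q1-a->q3 q1-b->q4 q2-a->q5 q2-b->q6 q3-a->q7 q3-b->q8 q4-a->q9 q4-b->q10 q5-a->q11 q5-b->q12 q6-a->q13 q6-b->q14 q7-a->q7 q7-b->q8 q8-a->q9 q8-b->q10 q9-a->q11 q9-b->q12 q10-a->q13 q10-b->q14 q11-a->q7 q11-b->q8 q12-a->q9 q12-b->q10 q13-a->q11 q13-b->q12 q14-a->q13 q14-b->q14

A DFA must remember the last 3 symbols (since which symbol is third-to-last isn't known until the input ends). Use one state per possible window of the last ≤3 symbols; accept from those whose window starts with `a`.
A 15-state machine:
          a    b  
>  q0     q1   q2 
   q1     q3   q4 
   q2     q5   q6 
   q3     q7   q8 
   q4     q9  q10 
   q5    q11  q12 
   q6    q13  q14 
 * q7     q7   q8 
 * q8     q9  q10 
 * q9    q11  q12 
 * q10   q13  q14 
   q11    q7   q8 
   q12    q9  q10 
   q13   q11  q12 
   q14   q13  q14 
(> = start, * = accepting)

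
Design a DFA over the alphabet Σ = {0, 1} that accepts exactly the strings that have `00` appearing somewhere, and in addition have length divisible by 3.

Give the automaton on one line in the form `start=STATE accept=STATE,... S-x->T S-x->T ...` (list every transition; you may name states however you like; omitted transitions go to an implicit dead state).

start=q0 accept=q6 q0-0->q1 q0-1->q2 q1-0->q3 q1-1->q4 q2-0->q5 q2-1->q4 q3-0->q6 q3-1->q6 q4-0->q7 q4-1->q0 q5-0->q6 q5-1->q0 q6-0->q8 q6-1->q8 q7-0->q8 q7-1->q2 q8-0->q3 q8-1->q3

Build one automaton per condition and run them in lockstep. The first has 3 states tracking whether and how much of `00` has been seen; the second has 3 states tracking the input length modulo 3. A product state is a pair (one from each), accepting exactly when both do.
9 states suffice.
        0   1  
>  q0   q1  q2 
   q1   q3  q4 
   q2   q5  q4 
   q3   q6  q6 
   q4   q7  q0 
   q5   q6  q0 
 * q6   q8  q8 
   q7   q8  q2 
   q8   q3  q3 
(> = start, * = accepting)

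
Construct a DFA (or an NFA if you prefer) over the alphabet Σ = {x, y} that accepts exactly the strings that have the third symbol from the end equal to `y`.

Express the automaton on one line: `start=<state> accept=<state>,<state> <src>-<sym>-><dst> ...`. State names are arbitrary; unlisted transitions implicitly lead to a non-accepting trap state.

A DFA must remember the last 3 symbols (since which symbol is third-to-last isn't known until the input ends). Use one state per possible window of the last ≤3 symbols; accept from those whose window starts with `y`.
A 15-state machine:
          x    y  
>  q0     q1   q2 
   q1     q3   q4 
   q2     q5   q6 
   q3     q7   q8 
   q4     q9  q10 
   q5    q11  q12 
   q6    q13  q14 
   q7     q7   q8 
   q8     q9  q10 
   q9    q11  q12 
   q10   q13  q14 
 * q11    q7   q8 
 * q12    q9  q10 
 * q13   q11  q12 
 * q14   q13  q14 
(> = start, * = accepting)

start=q0 accept=q11,q12,q13,q14 q0-x->q1 q0-y->q2 q1-x->q3 q1-y->q4 q2-x->q5 q2-y->q6 q3-x->q7 q3-y->q8 q4-x->q9 q4-y->q10 q5-x->q11 q5-y->q12 q6-x->q13 q6-y->q14 q7-x->q7 q7-y->q8 q8-x->q9 q8-y->q10 q9-x->q11 q9-y->q12 q10-x->q13 q10-y->q14 q11-x->q7 q11-y->q8 q12-x->q9 q12-y->q10 q13-x->q11 q13-y->q12 q14-x->q13 q14-y->q14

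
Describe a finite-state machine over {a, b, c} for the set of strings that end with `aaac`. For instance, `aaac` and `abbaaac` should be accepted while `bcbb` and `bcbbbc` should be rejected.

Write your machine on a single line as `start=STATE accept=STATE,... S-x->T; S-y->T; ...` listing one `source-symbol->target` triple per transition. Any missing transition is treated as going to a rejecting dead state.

start=q0; accept=q4; q0-a->q1; q0-b->q0; q0-c->q0; q1-a->q2; q1-b->q0; q1-c->q0; q2-a->q3; q2-b->q0; q2-c->q0; q3-a->q3; q3-b->q0; q3-c->q4; q4-a->q1; q4-b->q0; q4-c->q0

Let each state record the length of the longest suffix of the input read so far that is also a prefix of `aaac`. q1 means the last symbol is `a`; q2 means the last 2 symbols are `aa`; q3 means the last 3 symbols are `aaa`; q4 means the last 4 symbols are `aaac`. Accept only at q4, where the string currently ends in `aaac`.
5 states suffice.
        a   b   c  
>  q0   q1  q0  q0 
   q1   q2  q0  q0 
   q2   q3  q0  q0 
   q3   q3  q0  q4 
 * q4   q1  q0  q0 
(> = start, * = accepting)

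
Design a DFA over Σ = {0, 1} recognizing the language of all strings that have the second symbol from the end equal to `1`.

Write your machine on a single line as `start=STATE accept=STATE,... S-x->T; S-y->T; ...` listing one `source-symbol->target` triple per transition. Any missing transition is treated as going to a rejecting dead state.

A DFA must remember the last 2 symbols (since which symbol is second-to-last isn't known until the input ends). Use one state per possible window of the last ≤2 symbols; accept from those whose window starts with `1`.
7 states suffice.
        0   1  
>  q0   q1  q2 
   q1   q3  q4 
   q2   q5  q6 
   q3   q3  q4 
   q4   q5  q6 
 * q5   q3  q4 
 * q6   q5  q6 
(> = start, * = accepting)

start=q0; accept=q5,q6; q0-0->q1; q0-1->q2; q1-0->q3; q1-1->q4; q2-0->q5; q2-1->q6; q3-0->q3; q3-1->q4; q4-0->q5; q4-1->q6; q5-0->q3; q5-1->q4; q6-0->q5; q6-1->q6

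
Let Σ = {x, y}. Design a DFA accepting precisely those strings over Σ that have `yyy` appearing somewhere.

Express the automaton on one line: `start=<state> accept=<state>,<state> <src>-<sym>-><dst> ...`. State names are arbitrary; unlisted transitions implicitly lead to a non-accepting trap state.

States A..C record the length of the longest prefix of `yyy` that matches the current input suffix. Reaching D means `yyy` has been seen, and we stay there forever. Accept from D.
       x  y 
>  A   A  B 
   B   A  C 
   C   A  D 
 * D   D  D 
(> = start, * = accepting)

start=A accept=D A-x->A A-y->B B-x->A B-y->C C-x->A C-y->D D-x->D D-y->D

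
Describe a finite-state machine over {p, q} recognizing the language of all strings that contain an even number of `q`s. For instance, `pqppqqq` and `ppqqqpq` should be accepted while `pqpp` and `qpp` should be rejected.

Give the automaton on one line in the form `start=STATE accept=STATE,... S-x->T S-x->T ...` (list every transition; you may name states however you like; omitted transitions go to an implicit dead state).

Keep the running count of `q`s modulo 2: each `q` advances along the cycle s0 → s1 → s0 while other symbols loop. Accept at s0.
With 2 states:
        p   q  
>* s0   s0  s1 
   s1   s1  s0 
(> = start, * = accepting)

start=s0 accept=s0 s0-p->s0 s0-q->s1 s1-p->s1 s1-q->s0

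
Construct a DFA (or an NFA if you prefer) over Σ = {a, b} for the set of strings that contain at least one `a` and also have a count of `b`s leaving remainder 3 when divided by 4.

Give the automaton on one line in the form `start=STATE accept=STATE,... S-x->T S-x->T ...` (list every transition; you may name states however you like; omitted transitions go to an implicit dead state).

Run two small machines in parallel and take their product. One (3 states) tracks the count of `a`s, saturating at 2; the other (4 states) tracks the count of `b`s modulo 4. Each combined state is a pair, one component from each; accept when both components accept.
12 states suffice.
          a    b  
>  s0     s1   s2 
   s1     s3   s4 
   s2     s4   s5 
   s3     s3   s6 
   s4     s6   s7 
   s5     s7   s8 
   s6     s6   s9 
   s7     s9  s10 
   s8    s10   s0 
   s9     s9  s11 
 * s10   s11   s1 
 * s11   s11   s3 
(> = start, * = accepting)

start=s0 accept=s10,s11 s0-a->s1 s0-b->s2 s1-a->s3 s1-b->s4 s2-a->s4 s2-b->s5 s3-a->s3 s3-b->s6 s4-a->s6 s4-b->s7 s5-a->s7 s5-b->s8 s6-a->s6 s6-b->s9 s7-a->s9 s7-b->s10 s8-a->s10 s8-b->s0 s9-a->s9 s9-b->s11 s10-a->s11 s10-b->s1 s11-a->s11 s11-b->s3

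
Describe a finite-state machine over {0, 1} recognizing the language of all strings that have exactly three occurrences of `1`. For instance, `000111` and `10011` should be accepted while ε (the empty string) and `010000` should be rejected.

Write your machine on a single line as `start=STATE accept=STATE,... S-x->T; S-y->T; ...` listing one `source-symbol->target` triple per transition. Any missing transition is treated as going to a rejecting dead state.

start=S0; accept=S3; S0-0->S0; S0-1->S1; S1-0->S1; S1-1->S2; S2-0->S2; S2-1->S3; S3-0->S3; S3-1->S4; S4-0->S4; S4-1->S4

Count `1`s, saturating at 4: states S0 through S3 mean 0 through 3 `1`s seen; S4 means more than 3. Each `1` increments (capped at S4); other symbols loop. Accept from {S3}.
A 5-state machine:
        0   1  
>  S0   S0  S1 
   S1   S1  S2 
   S2   S2  S3 
 * S3   S3  S4 
   S4   S4  S4 
(> = start, * = accepting)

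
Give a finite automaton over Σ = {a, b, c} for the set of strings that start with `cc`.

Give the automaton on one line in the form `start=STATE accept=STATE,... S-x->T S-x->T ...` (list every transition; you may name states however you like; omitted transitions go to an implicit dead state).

Check the first 2 symbols one by one: q0 through q1 record how many have matched `cc` so far; any wrong symbol goes to the dead state q3. After all 2 match we enter the accepting sink q2.
4 states suffice.
        a   b   c  
>  q0   q3  q3  q1 
   q1   q3  q3  q2 
 * q2   q2  q2  q2 
   q3   q3  q3  q3 
(> = start, * = accepting)

start=q0 accept=q2 q0-a->q3 q0-b->q3 q0-c->q1 q1-a->q3 q1-b->q3 q1-c->q2 q2-a->q2 q2-b->q2 q2-c->q2 q3-a->q3 q3-b->q3 q3-c->q3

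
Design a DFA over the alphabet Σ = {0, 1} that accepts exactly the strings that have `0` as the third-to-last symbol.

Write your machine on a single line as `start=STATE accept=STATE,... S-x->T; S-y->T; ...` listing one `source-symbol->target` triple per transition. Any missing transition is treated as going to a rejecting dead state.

A DFA must remember the last 3 symbols (since which symbol is third-to-last isn't known until the input ends). Use one state per possible window of the last ≤3 symbols; accept from those whose window starts with `0`.
A 15-state machine:
          0    1  
>  q0     q1   q2 
   q1     q3   q4 
   q2     q5   q6 
   q3     q7   q8 
   q4     q9  q10 
   q5    q11  q12 
   q6    q13  q14 
 * q7     q7   q8 
 * q8     q9  q10 
 * q9    q11  q12 
 * q10   q13  q14 
   q11    q7   q8 
   q12    q9  q10 
   q13   q11  q12 
   q14   q13  q14 
(> = start, * = accepting)

start=q0; accept=q7,q8,q9,q10; q0-0->q1; q0-1->q2; q1-0->q3; q1-1->q4; q2-0->q5; q2-1->q6; q3-0->q7; q3-1->q8; q4-0->q9; q4-1->q10; q5-0->q11; q5-1->q12; q6-0->q13; q6-1->q14; q7-0->q7; q7-1->q8; q8-0->q9; q8-1->q10; q9-0->q11; q9-1->q12; q10-0->q13; q10-1->q14; q11-0->q7; q11-1->q8; q12-0->q9; q12-1->q10; q13-0->q11; q13-1->q12; q14-0->q13; q14-1->q14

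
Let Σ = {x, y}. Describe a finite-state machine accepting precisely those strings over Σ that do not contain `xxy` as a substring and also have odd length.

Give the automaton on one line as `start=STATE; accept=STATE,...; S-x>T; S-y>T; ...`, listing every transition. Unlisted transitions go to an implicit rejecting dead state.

start=s0; accept=s1,s2,s5; s0-x>s1; s0-y>s2; s1-x>s3; s1-y>s0; s2-x>s4; s2-y>s0; s3-x>s5; s3-y>s6; s4-x>s5; s4-y>s2; s5-x>s3; s5-y>s7; s6-x>s7; s6-y>s7; s7-x>s6; s7-y>s6

Run two small machines in parallel and take their product. The first has 4 states tracking partial matches of the forbidden pattern `xxy`; the second has 2 states tracking the input length modulo 2. A product state is a pair (one from each), accepting exactly when both do.
8 states suffice.
        x   y  
>  s0   s1  s2 
 * s1   s3  s0 
 * s2   s4  s0 
   s3   s5  s6 
   s4   s5  s2 
 * s5   s3  s7 
   s6   s7  s7 
   s7   s6  s6 
(> = start, * = accepting)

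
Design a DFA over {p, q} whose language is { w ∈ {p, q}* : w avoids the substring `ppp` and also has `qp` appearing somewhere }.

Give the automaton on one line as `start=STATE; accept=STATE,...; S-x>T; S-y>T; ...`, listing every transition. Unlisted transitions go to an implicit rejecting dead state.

Build one automaton per condition and run them in lockstep. The first has 4 states tracking partial matches of the forbidden pattern `ppp`; the second has 3 states tracking whether and how much of `qp` has been seen. A product state is a pair (one from each), accepting exactly when both do. After merging equivalent states the machine shrinks.
8 states suffice.
        p   q  
>  S0   S1  S2 
   S1   S3  S2 
   S2   S4  S2 
   S3   S5  S2 
 * S4   S6  S7 
   S5   S5  S5 
 * S6   S5  S7 
 * S7   S4  S7 
(> = start, * = accepting)

start=S0; accept=S4,S6,S7; S0-p>S1; S0-q>S2; S1-p>S3; S1-q>S2; S2-p>S4; S2-q>S2; S3-p>S5; S3-q>S2; S4-p>S6; S4-q>S7; S5-p>S5; S5-q>S5; S6-p>S5; S6-q>S7; S7-p>S4; S7-q>S7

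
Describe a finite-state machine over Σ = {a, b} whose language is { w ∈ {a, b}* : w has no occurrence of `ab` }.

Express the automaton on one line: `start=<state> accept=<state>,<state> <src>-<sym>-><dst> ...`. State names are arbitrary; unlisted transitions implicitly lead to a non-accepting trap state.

start=q0 accept=q0,q1 q0-a->q1 q0-b->q0 q1-a->q1 q1-b->q2 q2-a->q2 q2-b->q2

Track partial matches of the forbidden pattern `ab`. State q2 is a dead state reached once `ab` has occurred; every other state accepts. q0 means no part of `ab` is currently matched.
        a   b  
>* q0   q1  q0 
 * q1   q1  q2 
   q2   q2  q2 
(> = start, * = accepting)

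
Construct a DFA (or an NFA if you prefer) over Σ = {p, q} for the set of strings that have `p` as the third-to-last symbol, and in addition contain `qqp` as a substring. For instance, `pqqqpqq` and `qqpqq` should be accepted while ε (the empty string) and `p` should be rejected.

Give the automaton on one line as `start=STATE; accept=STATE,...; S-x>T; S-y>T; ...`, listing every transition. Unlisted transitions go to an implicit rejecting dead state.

Build one automaton per condition and run them in lockstep. The first has 15 states tracking the last 3 symbols read; the second has 4 states tracking whether and how much of `qqp` has been seen. A product state is a pair (one from each), accepting exactly when both do.
With 22 states:
          p    q  
>  S0     S1   S2 
   S1     S3   S4 
   S2     S5   S6 
   S3     S7   S8 
   S4     S9  S10 
   S5    S11  S12 
   S6    S13  S14 
   S7     S7   S8 
   S8     S9  S10 
   S9    S11  S12 
   S10   S13  S14 
   S11    S7   S8 
   S12    S9  S10 
   S13   S15  S16 
   S14   S13  S14 
   S15   S17  S18 
   S16   S19  S20 
 * S17   S17  S18 
 * S18   S19  S20 
 * S19   S15  S16 
 * S20   S13  S21 
   S21   S13  S21 
(> = start, * = accepting)

start=S0; accept=S17,S18,S19,S20; S0-p>S1; S0-q>S2; S1-p>S3; S1-q>S4; S2-p>S5; S2-q>S6; S3-p>S7; S3-q>S8; S4-p>S9; S4-q>S10; S5-p>S11; S5-q>S12; S6-p>S13; S6-q>S14; S7-p>S7; S7-q>S8; S8-p>S9; S8-q>S10; S9-p>S11; S9-q>S12; S10-p>S13; S10-q>S14; S11-p>S7; S11-q>S8; S12-p>S9; S12-q>S10; S13-p>S15; S13-q>S16; S14-p>S13; S14-q>S14; S15-p>S17; S15-q>S18; S16-p>S19; S16-q>S20; S17-p>S17; S17-q>S18; S18-p>S19; S18-q>S20; S19-p>S15; S19-q>S16; S20-p>S13; S20-q>S21; S21-p>S13; S21-q>S21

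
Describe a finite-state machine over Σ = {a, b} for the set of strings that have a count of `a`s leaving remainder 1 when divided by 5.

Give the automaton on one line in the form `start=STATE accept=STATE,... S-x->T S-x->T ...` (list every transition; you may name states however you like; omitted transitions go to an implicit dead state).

start=q0 accept=q1 q0-a->q1 q0-b->q0 q1-a->q2 q1-b->q1 q2-a->q3 q2-b->q2 q3-a->q4 q3-b->q3 q4-a->q0 q4-b->q4

Keep the running count of `a`s modulo 5: each `a` advances along the cycle q0 → q1 → q2 → q3 → q4 → q0 while other symbols loop. Accept at q1.
A 5-state machine:
        a   b  
>  q0   q1  q0 
 * q1   q2  q1 
   q2   q3  q2 
   q3   q4  q3 
   q4   q0  q4 
(> = start, * = accepting)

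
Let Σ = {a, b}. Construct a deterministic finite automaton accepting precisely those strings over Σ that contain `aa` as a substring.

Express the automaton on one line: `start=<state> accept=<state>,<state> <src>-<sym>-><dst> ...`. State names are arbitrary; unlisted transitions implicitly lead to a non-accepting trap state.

start=s0 accept=s2 s0-a->s1 s0-b->s0 s1-a->s2 s1-b->s0 s2-a->s2 s2-b->s2

Track how much of `aa` has been matched so far: state s0 is no progress, s2 is the absorbing accept state reached once `aa` has occurred. Intermediate states record partial matches; on a mismatch, fall back to the longest reusable overlap.
3 states suffice.
        a   b  
>  s0   s1  s0 
   s1   s2  s0 
 * s2   s2  s2 
(> = start, * = accepting)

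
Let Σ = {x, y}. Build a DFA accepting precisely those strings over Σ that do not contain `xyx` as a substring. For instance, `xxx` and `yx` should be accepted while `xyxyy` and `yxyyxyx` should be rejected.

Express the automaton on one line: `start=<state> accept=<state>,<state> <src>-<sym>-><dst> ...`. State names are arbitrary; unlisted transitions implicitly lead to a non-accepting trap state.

start=A accept=A,B,C A-x->B A-y->A B-x->B B-y->C C-x->D C-y->A D-x->D D-y->D

This is the complement of 'contains `xyx`'. Use the same substring-matching states — A through D holding how much of `xyx` has just been matched — but flip the accepting set: everything except the trap D accepts.
A 4-state machine:
       x  y 
>* A   B  A 
 * B   B  C 
 * C   D  A 
   D   D  D 
(> = start, * = accepting)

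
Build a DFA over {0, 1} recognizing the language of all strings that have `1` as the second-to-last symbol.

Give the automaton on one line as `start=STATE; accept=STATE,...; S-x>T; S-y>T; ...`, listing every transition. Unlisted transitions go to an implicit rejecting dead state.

Because acceptance depends on a position counted from the end, the machine has to buffer the most recent 2 symbols. Make each state the string of the last up-to-2 symbols read; on input `x` shift the window left and append `x`. Accept when the buffered window has length 2 and begins with `1`.
        0   1  
>  q0   q1  q2 
   q1   q3  q4 
   q2   q5  q6 
   q3   q3  q4 
   q4   q5  q6 
 * q5   q3  q4 
 * q6   q5  q6 
(> = start, * = accepting)

start=q0; accept=q5,q6; q0-0>q1; q0-1>q2; q1-0>q3; q1-1>q4; q2-0>q5; q2-1>q6; q3-0>q3; q3-1>q4; q4-0>q5; q4-1>q6; q5-0>q3; q5-1>q4; q6-0>q5; q6-1>q6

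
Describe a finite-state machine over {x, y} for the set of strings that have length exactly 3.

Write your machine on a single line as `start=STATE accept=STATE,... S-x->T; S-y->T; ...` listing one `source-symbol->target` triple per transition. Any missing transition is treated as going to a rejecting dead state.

start=q0; accept=q3; q0-x->q1; q0-y->q1; q1-x->q2; q1-y->q2; q2-x->q3; q2-y->q3; q3-x->q4; q3-y->q4; q4-x->q4; q4-y->q4

Count input length up to 4: every symbol moves from q0 toward q4, which means 'more than 3' and absorbs. Accept from {q3}.
A 5-state machine:
        x   y  
>  q0   q1  q1 
   q1   q2  q2 
   q2   q3  q3 
 * q3   q4  q4 
   q4   q4  q4 
(> = start, * = accepting)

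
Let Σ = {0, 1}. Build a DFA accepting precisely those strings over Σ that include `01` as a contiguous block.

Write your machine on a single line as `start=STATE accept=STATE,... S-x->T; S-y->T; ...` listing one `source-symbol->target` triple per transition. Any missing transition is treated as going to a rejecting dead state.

States q0..q1 record the length of the longest prefix of `01` that matches the current input suffix. Reaching q2 means `01` has been seen, and we stay there forever. Accept from q2.
3 states suffice.
        0   1  
>  q0   q1  q0 
   q1   q1  q2 
 * q2   q2  q2 
(> = start, * = accepting)

start=q0; accept=q2; q0-0->q1; q0-1->q0; q1-0->q1; q1-1->q2; q2-0->q2; q2-1->q2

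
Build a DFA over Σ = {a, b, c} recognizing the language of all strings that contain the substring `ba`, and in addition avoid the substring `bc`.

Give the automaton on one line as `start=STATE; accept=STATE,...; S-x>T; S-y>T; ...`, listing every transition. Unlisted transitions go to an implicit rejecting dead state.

start=S0; accept=S2,S4; S0-a>S0; S0-b>S1; S0-c>S0; S1-a>S2; S1-b>S1; S1-c>S3; S2-a>S2; S2-b>S4; S2-c>S2; S3-a>S3; S3-b>S5; S3-c>S3; S4-a>S2; S4-b>S4; S4-c>S6; S5-a>S6; S5-b>S5; S5-c>S3; S6-a>S6; S6-b>S6; S6-c>S6

Build one automaton per condition and run them in lockstep. One (3 states) tracks whether and how much of `ba` has been seen; the other (3 states) tracks partial matches of the forbidden pattern `bc`. Each combined state is a pair, one component from each; accept when both components accept.
        a   b   c  
>  S0   S0  S1  S0 
   S1   S2  S1  S3 
 * S2   S2  S4  S2 
   S3   S3  S5  S3 
 * S4   S2  S4  S6 
   S5   S6  S5  S3 
   S6   S6  S6  S6 
(> = start, * = accepting)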